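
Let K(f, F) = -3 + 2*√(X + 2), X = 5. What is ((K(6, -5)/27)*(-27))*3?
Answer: 9 - 6*√7 ≈ -6.8745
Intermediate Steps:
K(f, F) = -3 + 2*√7 (K(f, F) = -3 + 2*√(5 + 2) = -3 + 2*√7)
((K(6, -5)/27)*(-27))*3 = (((-3 + 2*√7)/27)*(-27))*3 = (((-3 + 2*√7)*(1/27))*(-27))*3 = ((-⅑ + 2*√7/27)*(-27))*3 = (3 - 2*√7)*3 = 9 - 6*√7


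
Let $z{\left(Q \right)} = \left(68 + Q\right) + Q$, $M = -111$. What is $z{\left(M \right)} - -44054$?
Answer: $43900$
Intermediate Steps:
$z{\left(Q \right)} = 68 + 2 Q$
$z{\left(M \right)} - -44054 = \left(68 + 2 \left(-111\right)\right) - -44054 = \left(68 - 222\right) + 44054 = -154 + 44054 = 43900$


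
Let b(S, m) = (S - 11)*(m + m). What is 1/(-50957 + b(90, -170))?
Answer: -1/77817 ≈ -1.2851e-5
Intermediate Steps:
b(S, m) = 2*m*(-11 + S) (b(S, m) = (-11 + S)*(2*m) = 2*m*(-11 + S))
1/(-50957 + b(90, -170)) = 1/(-50957 + 2*(-170)*(-11 + 90)) = 1/(-50957 + 2*(-170)*79) = 1/(-50957 - 26860) = 1/(-77817) = -1/77817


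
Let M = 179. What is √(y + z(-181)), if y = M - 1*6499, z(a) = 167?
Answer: I*√6153 ≈ 78.441*I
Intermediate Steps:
y = -6320 (y = 179 - 1*6499 = 179 - 6499 = -6320)
√(y + z(-181)) = √(-6320 + 167) = √(-6153) = I*√6153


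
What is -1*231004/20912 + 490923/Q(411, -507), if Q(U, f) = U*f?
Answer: -1622280619/121043884 ≈ -13.402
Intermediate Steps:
-1*231004/20912 + 490923/Q(411, -507) = -1*231004/20912 + 490923/((411*(-507))) = -231004*1/20912 + 490923/(-208377) = -57751/5228 + 490923*(-1/208377) = -57751/5228 - 54547/23153 = -1622280619/121043884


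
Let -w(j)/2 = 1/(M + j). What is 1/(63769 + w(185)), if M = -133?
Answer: 26/1657993 ≈ 1.5682e-5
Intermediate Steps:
w(j) = -2/(-133 + j)
1/(63769 + w(185)) = 1/(63769 - 2/(-133 + 185)) = 1/(63769 - 2/52) = 1/(63769 - 2*1/52) = 1/(63769 - 1/26) = 1/(1657993/26) = 26/1657993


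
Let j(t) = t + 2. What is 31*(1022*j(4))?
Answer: 190092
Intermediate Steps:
j(t) = 2 + t
31*(1022*j(4)) = 31*(1022*(2 + 4)) = 31*(1022*6) = 31*6132 = 190092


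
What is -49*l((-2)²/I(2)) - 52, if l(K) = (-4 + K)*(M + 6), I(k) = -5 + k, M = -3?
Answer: 732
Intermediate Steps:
l(K) = -12 + 3*K (l(K) = (-4 + K)*(-3 + 6) = (-4 + K)*3 = -12 + 3*K)
-49*l((-2)²/I(2)) - 52 = -49*(-12 + 3*((-2)²/(-5 + 2))) - 52 = -49*(-12 + 3*(4/(-3))) - 52 = -49*(-12 + 3*(4*(-⅓))) - 52 = -49*(-12 + 3*(-4/3)) - 52 = -49*(-12 - 4) - 52 = -49*(-16) - 52 = 784 - 52 = 732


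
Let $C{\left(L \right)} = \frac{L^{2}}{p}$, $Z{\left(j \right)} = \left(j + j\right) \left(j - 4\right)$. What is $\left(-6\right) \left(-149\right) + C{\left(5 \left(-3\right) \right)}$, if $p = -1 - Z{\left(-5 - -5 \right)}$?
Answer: $669$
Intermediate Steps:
$Z{\left(j \right)} = 2 j \left(-4 + j\right)$
$p = -1$ ($p = -1 - 2 \left(-5 - -5\right) \left(-4 - 0\right) = -1 - 2 \left(-5 + 5\right) \left(-4 + \left(-5 + 5\right)\right) = -1 - 2 \cdot 0 \left(-4 + 0\right) = -1 - 2 \cdot 0 \left(-4\right) = -1 - 0 = -1 + 0 = -1$)
$C{\left(L \right)} = - L^{2}$ ($C{\left(L \right)} = \frac{L^{2}}{-1} = L^{2} \left(-1\right) = - L^{2}$)
$\left(-6\right) \left(-149\right) + C{\left(5 \left(-3\right) \right)} = \left(-6\right) \left(-149\right) - \left(5 \left(-3\right)\right)^{2} = 894 - \left(-15\right)^{2} = 894 - 225 = 669$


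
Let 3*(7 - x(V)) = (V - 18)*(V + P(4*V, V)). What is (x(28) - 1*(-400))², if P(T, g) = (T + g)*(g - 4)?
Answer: 1066610281/9 ≈ 1.1851e+8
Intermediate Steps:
P(T, g) = (-4 + g)*(T + g) (P(T, g) = (T + g)*(-4 + g) = (-4 + g)*(T + g))
x(V) = 7 - (-18 + V)*(-19*V + 5*V²)/3 (x(V) = 7 - (V - 18)*(V + (V² - 16*V - 4*V + (4*V)*V))/3 = 7 - (-18 + V)*(V + (V² - 16*V - 4*V + 4*V²))/3 = 7 - (-18 + V)*(V + (-20*V + 5*V²))/3 = 7 - (-18 + V)*(-19*V + 5*V²)/3)
(x(28) - 1*(-400))² = ((7 - 114*28 - 5/3*28³ + (109/3)*28²) - 1*(-400))² = ((7 - 3192 - 5/3*21952 + (109/3)*784) + 400)² = ((7 - 3192 - 109760/3 + 85456/3) + 400)² = (-33859/3 + 400)² = (-32659/3)² = 1066610281/9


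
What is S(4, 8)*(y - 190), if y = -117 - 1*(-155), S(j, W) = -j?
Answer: 608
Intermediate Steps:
y = 38 (y = -117 + 155 = 38)
S(4, 8)*(y - 190) = (-1*4)*(38 - 190) = -4*(-152) = 608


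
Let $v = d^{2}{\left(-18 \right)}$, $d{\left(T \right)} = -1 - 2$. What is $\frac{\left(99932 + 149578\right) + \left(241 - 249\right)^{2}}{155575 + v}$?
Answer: $\frac{9599}{5984} \approx 1.6041$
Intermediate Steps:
$d{\left(T \right)} = -3$
$v = 9$ ($v = \left(-3\right)^{2} = 9$)
$\frac{\left(99932 + 149578\right) + \left(241 - 249\right)^{2}}{155575 + v} = \frac{\left(99932 + 149578\right) + \left(241 - 249\right)^{2}}{155575 + 9} = \frac{249510 + \left(241 - 249\right)^{2}}{155584} = \left(249510 + \left(241 - 249\right)^{2}\right) \frac{1}{155584} = \left(249510 + \left(-8\right)^{2}\right) \frac{1}{155584} = \left(249510 + 64\right) \frac{1}{155584} = 249574 \cdot \frac{1}{155584} = \frac{9599}{5984}$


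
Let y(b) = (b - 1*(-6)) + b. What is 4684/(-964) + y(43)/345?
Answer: -16601/3615 ≈ -4.5923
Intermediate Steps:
y(b) = 6 + 2*b (y(b) = (b + 6) + b = (6 + b) + b = 6 + 2*b)
4684/(-964) + y(43)/345 = 4684/(-964) + (6 + 2*43)/345 = 4684*(-1/964) + (6 + 86)*(1/345) = -1171/241 + 92*(1/345) = -1171/241 + 4/15 = -16601/3615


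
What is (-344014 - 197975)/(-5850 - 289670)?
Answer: 541989/295520 ≈ 1.8340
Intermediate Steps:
(-344014 - 197975)/(-5850 - 289670) = -541989/(-295520) = -541989*(-1/295520) = 541989/295520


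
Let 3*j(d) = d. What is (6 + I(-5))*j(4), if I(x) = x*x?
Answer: 124/3 ≈ 41.333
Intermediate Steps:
j(d) = d/3
I(x) = x²
(6 + I(-5))*j(4) = (6 + (-5)²)*((⅓)*4) = (6 + 25)*(4/3) = 31*(4/3) = 124/3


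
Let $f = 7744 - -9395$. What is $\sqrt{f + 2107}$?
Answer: $\sqrt{19246} \approx 138.73$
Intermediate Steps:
$f = 17139$ ($f = 7744 + 9395 = 17139$)
$\sqrt{f + 2107} = \sqrt{17139 + 2107} = \sqrt{19246}$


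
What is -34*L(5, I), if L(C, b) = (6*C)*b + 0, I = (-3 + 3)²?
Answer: 0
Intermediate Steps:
I = 0 (I = 0² = 0)
L(C, b) = 6*C*b (L(C, b) = 6*C*b + 0 = 6*C*b)
-34*L(5, I) = -204*5*0 = -34*0 = 0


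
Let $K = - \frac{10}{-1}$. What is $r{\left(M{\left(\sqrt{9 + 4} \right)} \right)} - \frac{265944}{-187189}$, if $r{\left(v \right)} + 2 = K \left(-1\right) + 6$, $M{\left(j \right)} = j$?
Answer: $- \frac{857190}{187189} \approx -4.5793$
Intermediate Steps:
$K = 10$ ($K = \left(-10\right) \left(-1\right) = 10$)
$r{\left(v \right)} = -6$ ($r{\left(v \right)} = -2 + \left(10 \left(-1\right) + 6\right) = -2 + \left(-10 + 6\right) = -2 - 4 = -6$)
$r{\left(M{\left(\sqrt{9 + 4} \right)} \right)} - \frac{265944}{-187189} = -6 - \frac{265944}{-187189} = -6 - 265944 \left(- \frac{1}{187189}\right) = -6 - - \frac{265944}{187189} = -6 + \frac{265944}{187189} = - \frac{857190}{187189}$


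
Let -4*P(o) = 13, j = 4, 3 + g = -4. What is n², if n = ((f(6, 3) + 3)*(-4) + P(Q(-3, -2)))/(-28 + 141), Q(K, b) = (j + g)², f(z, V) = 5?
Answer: 19881/204304 ≈ 0.097311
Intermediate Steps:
g = -7 (g = -3 - 4 = -7)
Q(K, b) = 9 (Q(K, b) = (4 - 7)² = (-3)² = 9)
P(o) = -13/4 (P(o) = -¼*13 = -13/4)
n = -141/452 (n = ((5 + 3)*(-4) - 13/4)/(-28 + 141) = (8*(-4) - 13/4)/113 = (-32 - 13/4)*(1/113) = -141/4*1/113 = -141/452 ≈ -0.31195)
n² = (-141/452)² = 19881/204304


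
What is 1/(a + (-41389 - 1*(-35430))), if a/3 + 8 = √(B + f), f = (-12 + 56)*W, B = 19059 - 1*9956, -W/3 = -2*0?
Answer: -5983/35714362 - 3*√9103/35714362 ≈ -0.00017554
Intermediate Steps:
W = 0 (W = -(-6)*0 = -3*0 = 0)
B = 9103 (B = 19059 - 9956 = 9103)
f = 0 (f = (-12 + 56)*0 = 44*0 = 0)
a = -24 + 3*√9103 (a = -24 + 3*√(9103 + 0) = -24 + 3*√9103 ≈ 262.23)
1/(a + (-41389 - 1*(-35430))) = 1/((-24 + 3*√9103) + (-41389 - 1*(-35430))) = 1/((-24 + 3*√9103) + (-41389 + 35430)) = 1/((-24 + 3*√9103) - 5959) = 1/(-5983 + 3*√9103)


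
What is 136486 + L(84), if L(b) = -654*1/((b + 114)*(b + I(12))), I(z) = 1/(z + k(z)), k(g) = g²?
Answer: 19675133662/144155 ≈ 1.3649e+5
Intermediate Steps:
I(z) = 1/(z + z²)
L(b) = -654/((114 + b)*(1/156 + b)) (L(b) = -654*1/((b + 114)*(b + 1/(12*(1 + 12)))) = -654*1/((114 + b)*(b + (1/12)/13)) = -654*1/((114 + b)*(b + (1/12)*(1/13))) = -654*1/((114 + b)*(b + 1/156)) = -654*1/((114 + b)*(1/156 + b)) = -654/((114 + b)*(1/156 + b)))
136486 + L(84) = 136486 - 102024/(114 + 156*84² + 17785*84) = 136486 - 102024/(114 + 156*7056 + 1493940) = 136486 - 102024/(114 + 1100736 + 1493940) = 136486 - 102024/2594790 = 136486 - 102024*1/2594790 = 136486 - 5668/144155 = 19675133662/144155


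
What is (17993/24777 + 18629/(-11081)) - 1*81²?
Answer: -1801610570957/274553937 ≈ -6562.0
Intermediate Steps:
(17993/24777 + 18629/(-11081)) - 1*81² = (17993*(1/24777) + 18629*(-1/11081)) - 1*6561 = (17993/24777 - 18629/11081) - 6561 = -262190300/274553937 - 6561 = -1801610570957/274553937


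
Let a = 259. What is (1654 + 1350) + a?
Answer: 3263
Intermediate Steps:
(1654 + 1350) + a = (1654 + 1350) + 259 = 3004 + 259 = 3263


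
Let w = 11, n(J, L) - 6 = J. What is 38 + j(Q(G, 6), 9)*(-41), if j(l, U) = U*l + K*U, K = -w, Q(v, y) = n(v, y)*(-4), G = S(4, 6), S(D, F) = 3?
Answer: 17381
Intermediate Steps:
n(J, L) = 6 + J
G = 3
Q(v, y) = -24 - 4*v (Q(v, y) = (6 + v)*(-4) = -24 - 4*v)
K = -11 (K = -1*11 = -11)
j(l, U) = -11*U + U*l (j(l, U) = U*l - 11*U = -11*U + U*l)
38 + j(Q(G, 6), 9)*(-41) = 38 + (9*(-11 + (-24 - 4*3)))*(-41) = 38 + (9*(-11 + (-24 - 12)))*(-41) = 38 + (9*(-11 - 36))*(-41) = 38 + (9*(-47))*(-41) = 38 - 423*(-41) = 38 + 17343 = 17381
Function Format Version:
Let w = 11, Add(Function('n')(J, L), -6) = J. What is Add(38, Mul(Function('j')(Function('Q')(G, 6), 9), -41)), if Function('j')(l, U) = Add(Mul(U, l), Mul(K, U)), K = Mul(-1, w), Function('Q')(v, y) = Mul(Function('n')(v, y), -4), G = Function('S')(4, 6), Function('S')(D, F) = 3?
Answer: 17381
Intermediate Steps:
Function('n')(J, L) = Add(6, J)
G = 3
Function('Q')(v, y) = Add(-24, Mul(-4, v)) (Function('Q')(v, y) = Mul(Add(6, v), -4) = Add(-24, Mul(-4, v)))
K = -11 (K = Mul(-1, 11) = -11)
Function('j')(l, U) = Add(Mul(-11, U), Mul(U, l)) (Function('j')(l, U) = Add(Mul(U, l), Mul(-11, U)) = Add(Mul(-11, U), Mul(U, l)))
Add(38, Mul(Function('j')(Function('Q')(G, 6), 9), -41)) = Add(38, Mul(Mul(9, Add(-11, Add(-24, Mul(-4, 3)))), -41)) = Add(38, Mul(Mul(9, Add(-11, Add(-24, -12))), -41)) = Add(38, Mul(Mul(9, Add(-11, -36)), -41)) = Add(38, Mul(Mul(9, -47), -41)) = Add(38, Mul(-423, -41)) = Add(38, 17343) = 17381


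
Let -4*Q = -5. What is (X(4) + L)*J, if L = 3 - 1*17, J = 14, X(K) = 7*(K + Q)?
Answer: 637/2 ≈ 318.50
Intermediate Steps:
Q = 5/4 (Q = -¼*(-5) = 5/4 ≈ 1.2500)
X(K) = 35/4 + 7*K (X(K) = 7*(K + 5/4) = 7*(5/4 + K) = 35/4 + 7*K)
L = -14 (L = 3 - 17 = -14)
(X(4) + L)*J = ((35/4 + 7*4) - 14)*14 = ((35/4 + 28) - 14)*14 = (147/4 - 14)*14 = (91/4)*14 = 637/2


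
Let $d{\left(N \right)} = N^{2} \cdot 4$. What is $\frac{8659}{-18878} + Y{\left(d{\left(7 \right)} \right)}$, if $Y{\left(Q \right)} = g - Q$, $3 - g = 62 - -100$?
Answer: $- \frac{6710349}{18878} \approx -355.46$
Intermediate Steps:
$d{\left(N \right)} = 4 N^{2}$
$g = -159$ ($g = 3 - \left(62 - -100\right) = 3 - \left(62 + 100\right) = 3 - 162 = -159$)
$Y{\left(Q \right)} = -159 - Q$
$\frac{8659}{-18878} + Y{\left(d{\left(7 \right)} \right)} = \frac{8659}{-18878} - \left(159 + 4 \cdot 7^{2}\right) = 8659 \left(- \frac{1}{18878}\right) - \left(159 + 4 \cdot 49\right) = - \frac{8659}{18878} - 355 = - \frac{6710349}{18878}$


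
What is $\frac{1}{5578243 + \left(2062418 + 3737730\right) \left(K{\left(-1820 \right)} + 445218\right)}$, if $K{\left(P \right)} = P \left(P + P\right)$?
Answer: $\frac{1}{41007156340907} \approx 2.4386 \cdot 10^{-14}$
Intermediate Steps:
$K{\left(P \right)} = 2 P^{2}$ ($K{\left(P \right)} = P 2 P = 2 P^{2}$)
$\frac{1}{5578243 + \left(2062418 + 3737730\right) \left(K{\left(-1820 \right)} + 445218\right)} = \frac{1}{5578243 + \left(2062418 + 3737730\right) \left(2 \left(-1820\right)^{2} + 445218\right)} = \frac{1}{5578243 + 5800148 \left(2 \cdot 3312400 + 445218\right)} = \frac{1}{5578243 + 5800148 \left(6624800 + 445218\right)} = \frac{1}{5578243 + 5800148 \cdot 7070018} = \frac{1}{5578243 + 41007150762664} = \frac{1}{41007156340907}$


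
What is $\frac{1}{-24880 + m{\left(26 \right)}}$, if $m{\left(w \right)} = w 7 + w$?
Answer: $- \frac{1}{24672} \approx -4.0532 \cdot 10^{-5}$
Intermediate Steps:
$m{\left(w \right)} = 8 w$ ($m{\left(w \right)} = 7 w + w = 8 w$)
$\frac{1}{-24880 + m{\left(26 \right)}} = \frac{1}{-24880 + 8 \cdot 26} = \frac{1}{-24880 + 208} = \frac{1}{-24672} = - \frac{1}{24672}$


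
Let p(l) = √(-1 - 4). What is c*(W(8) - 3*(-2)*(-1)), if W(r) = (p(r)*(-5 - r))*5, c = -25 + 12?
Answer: 78 + 845*I*√5 ≈ 78.0 + 1889.5*I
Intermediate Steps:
p(l) = I*√5 (p(l) = √(-5) = I*√5)
c = -13
W(r) = 5*I*√5*(-5 - r) (W(r) = ((I*√5)*(-5 - r))*5 = (I*√5*(-5 - r))*5 = 5*I*√5*(-5 - r))
c*(W(8) - 3*(-2)*(-1)) = -13*(5*I*√5*(-5 - 1*8) - 3*(-2)*(-1)) = -13*(5*I*√5*(-5 - 8) + 6*(-1)) = -13*(5*I*√5*(-13) - 6) = -13*(-65*I*√5 - 6) = -13*(-6 - 65*I*√5) = 78 + 845*I*√5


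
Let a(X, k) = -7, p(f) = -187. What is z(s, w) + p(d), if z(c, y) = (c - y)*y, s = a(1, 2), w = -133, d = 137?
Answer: -16945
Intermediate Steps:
s = -7
z(c, y) = y*(c - y)
z(s, w) + p(d) = -133*(-7 - 1*(-133)) - 187 = -133*(-7 + 133) - 187 = -133*126 - 187 = -16758 - 187 = -16945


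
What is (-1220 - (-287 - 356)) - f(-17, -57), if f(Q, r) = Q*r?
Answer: -1546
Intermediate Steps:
(-1220 - (-287 - 356)) - f(-17, -57) = (-1220 - (-287 - 356)) - (-17)*(-57) = (-1220 - 1*(-643)) - 1*969 = (-1220 + 643) - 969 = -577 - 969 = -1546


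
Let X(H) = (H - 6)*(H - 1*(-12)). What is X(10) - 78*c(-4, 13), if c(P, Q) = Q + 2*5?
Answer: -1706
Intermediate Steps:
X(H) = (-6 + H)*(12 + H) (X(H) = (-6 + H)*(H + 12) = (-6 + H)*(12 + H))
c(P, Q) = 10 + Q (c(P, Q) = Q + 10 = 10 + Q)
X(10) - 78*c(-4, 13) = (-72 + 10² + 6*10) - 78*(10 + 13) = (-72 + 100 + 60) - 78*23 = 88 - 1794 = -1706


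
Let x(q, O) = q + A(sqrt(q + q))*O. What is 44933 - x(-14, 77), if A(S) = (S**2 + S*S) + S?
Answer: 49259 - 154*I*sqrt(7) ≈ 49259.0 - 407.45*I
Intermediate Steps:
A(S) = S + 2*S**2 (A(S) = (S**2 + S**2) + S = 2*S**2 + S = S + 2*S**2)
x(q, O) = q + O*sqrt(2)*sqrt(q)*(1 + 2*sqrt(2)*sqrt(q)) (x(q, O) = q + (sqrt(q + q)*(1 + 2*sqrt(q + q)))*O = q + (sqrt(2*q)*(1 + 2*sqrt(2*q)))*O = q + ((sqrt(2)*sqrt(q))*(1 + 2*(sqrt(2)*sqrt(q))))*O = q + ((sqrt(2)*sqrt(q))*(1 + 2*sqrt(2)*sqrt(q)))*O = q + (sqrt(2)*sqrt(q)*(1 + 2*sqrt(2)*sqrt(q)))*O = q + O*sqrt(2)*sqrt(q)*(1 + 2*sqrt(2)*sqrt(q)))
44933 - x(-14, 77) = 44933 - (-14 + 4*77*(-14) + 77*sqrt(2)*sqrt(-14)) = 44933 - (-14 - 4312 + 77*sqrt(2)*(I*sqrt(14))) = 44933 - (-14 - 4312 + 154*I*sqrt(7)) = 44933 - (-4326 + 154*I*sqrt(7)) = 44933 + (4326 - 154*I*sqrt(7)) = 49259 - 154*I*sqrt(7)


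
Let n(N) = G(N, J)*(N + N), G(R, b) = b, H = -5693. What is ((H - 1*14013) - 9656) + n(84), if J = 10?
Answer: -27682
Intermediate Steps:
n(N) = 20*N (n(N) = 10*(N + N) = 10*(2*N) = 20*N)
((H - 1*14013) - 9656) + n(84) = ((-5693 - 1*14013) - 9656) + 20*84 = ((-5693 - 14013) - 9656) + 1680 = (-19706 - 9656) + 1680 = -29362 + 1680 = -27682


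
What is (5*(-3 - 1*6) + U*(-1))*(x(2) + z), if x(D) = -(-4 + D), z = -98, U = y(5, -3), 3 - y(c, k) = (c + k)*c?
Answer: 3648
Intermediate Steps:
y(c, k) = 3 - c*(c + k) (y(c, k) = 3 - (c + k)*c = 3 - c*(c + k))
U = -7 (U = 3 - 1*5² - 1*5*(-3) = 3 - 1*25 + 15 = 3 - 25 + 15 = -7)
x(D) = 4 - D
(5*(-3 - 1*6) + U*(-1))*(x(2) + z) = (5*(-3 - 1*6) - 7*(-1))*((4 - 1*2) - 98) = (5*(-3 - 6) + 7)*((4 - 2) - 98) = (5*(-9) + 7)*(2 - 98) = (-45 + 7)*(-96) = -38*(-96) = 3648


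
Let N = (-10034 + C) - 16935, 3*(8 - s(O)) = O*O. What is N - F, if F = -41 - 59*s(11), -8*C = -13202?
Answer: -326225/12 ≈ -27185.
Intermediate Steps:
s(O) = 8 - O**2/3 (s(O) = 8 - O*O/3 = 8 - O**2/3)
C = 6601/4 (C = -1/8*(-13202) = 6601/4 ≈ 1650.3)
F = 5600/3 (F = -41 - 59*(8 - 1/3*11**2) = -41 - 59*(8 - 1/3*121) = -41 - 59*(8 - 121/3) = -41 - 59*(-97/3) = -41 + 5723/3 = 5600/3 ≈ 1866.7)
N = -101275/4 (N = (-10034 + 6601/4) - 16935 = -33535/4 - 16935 = -101275/4 ≈ -25319.)
N - F = -101275/4 - 1*5600/3 = -101275/4 - 5600/3 = -326225/12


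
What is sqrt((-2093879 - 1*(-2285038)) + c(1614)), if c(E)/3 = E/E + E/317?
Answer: 2*sqrt(4802803283)/317 ≈ 437.24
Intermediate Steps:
c(E) = 3 + 3*E/317 (c(E) = 3*(E/E + E/317) = 3*(1 + E*(1/317)) = 3*(1 + E/317) = 3 + 3*E/317)
sqrt((-2093879 - 1*(-2285038)) + c(1614)) = sqrt((-2093879 - 1*(-2285038)) + (3 + (3/317)*1614)) = sqrt((-2093879 + 2285038) + (3 + 4842/317)) = sqrt(191159 + 5793/317) = sqrt(60603196/317) = 2*sqrt(4802803283)/317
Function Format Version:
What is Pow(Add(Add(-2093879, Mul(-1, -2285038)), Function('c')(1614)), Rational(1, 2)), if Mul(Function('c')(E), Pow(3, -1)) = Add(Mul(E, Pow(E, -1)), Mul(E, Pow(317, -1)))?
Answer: Mul(Rational(2, 317), Pow(4802803283, Rational(1, 2))) ≈ 437.24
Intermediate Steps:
Function('c')(E) = Add(3, Mul(Rational(3, 317), E)) (Function('c')(E) = Mul(3, Add(Mul(E, Pow(E, -1)), Mul(E, Pow(317, -1)))) = Mul(3, Add(1, Mul(E, Rational(1, 317)))) = Mul(3, Add(1, Mul(Rational(1, 317), E))) = Add(3, Mul(Rational(3, 317), E)))
Pow(Add(Add(-2093879, Mul(-1, -2285038)), Function('c')(1614)), Rational(1, 2)) = Pow(Add(Add(-2093879, Mul(-1, -2285038)), Add(3, Mul(Rational(3, 317), 1614))), Rational(1, 2)) = Pow(Add(Add(-2093879, 2285038), Add(3, Rational(4842, 317))), Rational(1, 2)) = Pow(Add(191159, Rational(5793, 317)), Rational(1, 2)) = Pow(Rational(60603196, 317), Rational(1, 2)) = Mul(Rational(2, 317), Pow(4802803283, Rational(1, 2)))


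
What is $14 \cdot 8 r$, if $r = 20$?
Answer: $2240$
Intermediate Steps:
$14 \cdot 8 r = 14 \cdot 8 \cdot 20 = 112 \cdot 20 = 2240$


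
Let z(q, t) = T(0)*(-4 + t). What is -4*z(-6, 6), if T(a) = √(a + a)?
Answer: 0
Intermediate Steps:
T(a) = √2*√a (T(a) = √(2*a) = √2*√a)
z(q, t) = 0 (z(q, t) = (√2*√0)*(-4 + t) = (√2*0)*(-4 + t) = 0*(-4 + t) = 0)
-4*z(-6, 6) = -4*0 = 0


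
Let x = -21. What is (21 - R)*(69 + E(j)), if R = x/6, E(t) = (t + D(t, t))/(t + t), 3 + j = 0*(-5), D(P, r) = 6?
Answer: 6713/4 ≈ 1678.3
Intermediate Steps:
j = -3 (j = -3 + 0*(-5) = -3 + 0 = -3)
E(t) = (6 + t)/(2*t) (E(t) = (t + 6)/(t + t) = (6 + t)/((2*t)) = (6 + t)*(1/(2*t)) = (6 + t)/(2*t))
R = -7/2 (R = -21/6 = -21*1/6 = -7/2 ≈ -3.5000)
(21 - R)*(69 + E(j)) = (21 - 1*(-7/2))*(69 + (1/2)*(6 - 3)/(-3)) = (21 + 7/2)*(69 + (1/2)*(-1/3)*3) = 49*(69 - 1/2)/2 = (49/2)*(137/2) = 6713/4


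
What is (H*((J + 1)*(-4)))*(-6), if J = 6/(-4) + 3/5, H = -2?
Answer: -24/5 ≈ -4.8000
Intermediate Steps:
J = -9/10 (J = 6*(-¼) + 3*(⅕) = -3/2 + ⅗ = -9/10 ≈ -0.90000)
(H*((J + 1)*(-4)))*(-6) = -2*(-9/10 + 1)*(-4)*(-6) = -(-4)/5*(-6) = -2*(-⅖)*(-6) = (⅘)*(-6) = -24/5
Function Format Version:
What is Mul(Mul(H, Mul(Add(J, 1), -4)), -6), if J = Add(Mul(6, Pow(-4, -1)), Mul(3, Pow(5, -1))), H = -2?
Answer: Rational(-24, 5) ≈ -4.8000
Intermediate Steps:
J = Rational(-9, 10) (J = Add(Mul(6, Rational(-1, 4)), Mul(3, Rational(1, 5))) = Add(Rational(-3, 2), Rational(3, 5)) = Rational(-9, 10) ≈ -0.90000)
Mul(Mul(H, Mul(Add(J, 1), -4)), -6) = Mul(Mul(-2, Mul(Add(Rational(-9, 10), 1), -4)), -6) = Mul(Mul(-2, Mul(Rational(1, 10), -4)), -6) = Mul(Mul(-2, Rational(-2, 5)), -6) = Mul(Rational(4, 5), -6) = Rational(-24, 5)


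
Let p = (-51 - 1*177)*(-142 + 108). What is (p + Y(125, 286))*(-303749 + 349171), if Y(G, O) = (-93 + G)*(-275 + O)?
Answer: 368099888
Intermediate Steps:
p = 7752 (p = (-51 - 177)*(-34) = -228*(-34) = 7752)
Y(G, O) = (-275 + O)*(-93 + G)
(p + Y(125, 286))*(-303749 + 349171) = (7752 + (25575 - 275*125 - 93*286 + 125*286))*(-303749 + 349171) = (7752 + (25575 - 34375 - 26598 + 35750))*45422 = (7752 + 352)*45422 = 8104*45422 = 368099888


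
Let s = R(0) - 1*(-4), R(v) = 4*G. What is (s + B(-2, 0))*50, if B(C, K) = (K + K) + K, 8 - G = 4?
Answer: 1000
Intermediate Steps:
G = 4 (G = 8 - 1*4 = 8 - 4 = 4)
R(v) = 16 (R(v) = 4*4 = 16)
B(C, K) = 3*K (B(C, K) = 2*K + K = 3*K)
s = 20 (s = 16 - 1*(-4) = 16 + 4 = 20)
(s + B(-2, 0))*50 = (20 + 3*0)*50 = (20 + 0)*50 = 20*50 = 1000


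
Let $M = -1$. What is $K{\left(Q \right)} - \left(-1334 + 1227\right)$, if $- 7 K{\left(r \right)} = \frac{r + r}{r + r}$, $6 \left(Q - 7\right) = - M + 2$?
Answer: $\frac{748}{7} \approx 106.86$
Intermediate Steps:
$Q = \frac{15}{2}$ ($Q = 7 + \frac{\left(-1\right) \left(-1\right) + 2}{6} = 7 + \frac{1 + 2}{6} = 7 + \frac{1}{6} \cdot 3 = 7 + \frac{1}{2} = \frac{15}{2} \approx 7.5$)
$K{\left(r \right)} = - \frac{1}{7}$ ($K{\left(r \right)} = - \frac{\left(r + r\right) \frac{1}{r + r}}{7} = - \frac{2 r \frac{1}{2 r}}{7} = \left(- \frac{1}{7}\right) 1 = - \frac{1}{7}$)
$K{\left(Q \right)} - \left(-1334 + 1227\right) = - \frac{1}{7} - \left(-1334 + 1227\right) = - \frac{1}{7} - -107 = - \frac{1}{7} + 107 = \frac{748}{7}$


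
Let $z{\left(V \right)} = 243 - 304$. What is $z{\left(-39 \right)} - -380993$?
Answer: $380932$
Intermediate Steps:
$z{\left(V \right)} = -61$
$z{\left(-39 \right)} - -380993 = -61 - -380993 = -61 + 380993 = 380932$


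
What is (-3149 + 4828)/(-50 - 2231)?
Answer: -1679/2281 ≈ -0.73608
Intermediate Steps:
(-3149 + 4828)/(-50 - 2231) = 1679/(-2281) = 1679*(-1/2281) = -1679/2281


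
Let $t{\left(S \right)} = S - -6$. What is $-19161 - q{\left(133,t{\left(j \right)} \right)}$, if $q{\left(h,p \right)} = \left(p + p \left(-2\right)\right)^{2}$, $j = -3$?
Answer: $-19170$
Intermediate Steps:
$t{\left(S \right)} = 6 + S$ ($t{\left(S \right)} = S + 6 = 6 + S$)
$q{\left(h,p \right)} = p^{2}$ ($q{\left(h,p \right)} = \left(p - 2 p\right)^{2} = \left(- p\right)^{2} = p^{2}$)
$-19161 - q{\left(133,t{\left(j \right)} \right)} = -19161 - \left(6 - 3\right)^{2} = -19161 - 3^{2} = -19161 - 9 = -19170$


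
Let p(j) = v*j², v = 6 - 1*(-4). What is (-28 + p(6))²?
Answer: 110224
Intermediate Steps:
v = 10 (v = 6 + 4 = 10)
p(j) = 10*j²
(-28 + p(6))² = (-28 + 10*6²)² = (-28 + 10*36)² = (-28 + 360)² = 332² = 110224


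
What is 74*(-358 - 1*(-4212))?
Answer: 285196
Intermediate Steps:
74*(-358 - 1*(-4212)) = 74*(-358 + 4212) = 74*3854 = 285196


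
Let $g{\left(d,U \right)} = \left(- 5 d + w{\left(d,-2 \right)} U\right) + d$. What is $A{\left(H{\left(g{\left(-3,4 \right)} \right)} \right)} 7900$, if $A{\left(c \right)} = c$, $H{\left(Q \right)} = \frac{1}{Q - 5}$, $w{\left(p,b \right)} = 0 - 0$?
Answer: $\frac{7900}{7} \approx 1128.6$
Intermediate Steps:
$w{\left(p,b \right)} = 0$ ($w{\left(p,b \right)} = 0 + 0 = 0$)
$g{\left(d,U \right)} = - 4 d$ ($g{\left(d,U \right)} = \left(- 5 d + 0 U\right) + d = \left(- 5 d + 0\right) + d = - 5 d + d = - 4 d$)
$H{\left(Q \right)} = \frac{1}{-5 + Q}$
$A{\left(H{\left(g{\left(-3,4 \right)} \right)} \right)} 7900 = \frac{1}{-5 - -12} \cdot 7900 = \frac{1}{-5 + 12} \cdot 7900 = \frac{1}{7} \cdot 7900 = \frac{7900}{7}$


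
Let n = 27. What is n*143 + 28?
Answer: 3889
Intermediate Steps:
n*143 + 28 = 27*143 + 28 = 3861 + 28 = 3889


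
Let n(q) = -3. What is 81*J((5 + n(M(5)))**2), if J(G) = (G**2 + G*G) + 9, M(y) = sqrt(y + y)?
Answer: 3321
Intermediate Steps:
M(y) = sqrt(2)*sqrt(y) (M(y) = sqrt(2*y) = sqrt(2)*sqrt(y))
J(G) = 9 + 2*G**2 (J(G) = (G**2 + G**2) + 9 = 2*G**2 + 9 = 9 + 2*G**2)
81*J((5 + n(M(5)))**2) = 81*(9 + 2*((5 - 3)**2)**2) = 81*(9 + 2*(2**2)**2) = 81*(9 + 2*4**2) = 81*(9 + 2*16) = 81*(9 + 32) = 81*41 = 3321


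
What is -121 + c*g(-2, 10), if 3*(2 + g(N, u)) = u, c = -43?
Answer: -535/3 ≈ -178.33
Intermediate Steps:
g(N, u) = -2 + u/3
-121 + c*g(-2, 10) = -121 - 43*(-2 + (⅓)*10) = -121 - 43*(-2 + 10/3) = -121 - 43*4/3 = -121 - 172/3 = -535/3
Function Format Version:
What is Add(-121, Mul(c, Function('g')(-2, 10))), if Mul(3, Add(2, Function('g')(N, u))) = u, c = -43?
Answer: Rational(-535, 3) ≈ -178.33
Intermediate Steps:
Function('g')(N, u) = Add(-2, Mul(Rational(1, 3), u))
Add(-121, Mul(c, Function('g')(-2, 10))) = Add(-121, Mul(-43, Add(-2, Mul(Rational(1, 3), 10)))) = Add(-121, Mul(-43, Add(-2, Rational(10, 3)))) = Add(-121, Mul(-43, Rational(4, 3))) = Add(-121, Rational(-172, 3)) = Rational(-535, 3)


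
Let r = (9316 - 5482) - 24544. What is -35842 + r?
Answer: -56552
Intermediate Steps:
r = -20710 (r = 3834 - 24544 = -20710)
-35842 + r = -35842 - 20710 = -56552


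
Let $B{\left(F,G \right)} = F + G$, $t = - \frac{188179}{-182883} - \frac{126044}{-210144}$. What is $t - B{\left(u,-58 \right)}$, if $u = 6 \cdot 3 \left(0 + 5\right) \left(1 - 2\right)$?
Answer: $\frac{159736034309}{1067549032} \approx 149.63$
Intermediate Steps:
$t = \frac{1738777573}{1067549032}$ ($t = \left(-188179\right) \left(- \frac{1}{182883}\right) - - \frac{31511}{52536} = \frac{188179}{182883} + \frac{31511}{52536} = \frac{1738777573}{1067549032} \approx 1.6288$)
$u = -90$ ($u = 18 \cdot 5 \left(-1\right) = 18 \left(-5\right) = -90$)
$t - B{\left(u,-58 \right)} = \frac{1738777573}{1067549032} - \left(-90 - 58\right) = \frac{1738777573}{1067549032} - -148 = \frac{1738777573}{1067549032} + 148 = \frac{159736034309}{1067549032}$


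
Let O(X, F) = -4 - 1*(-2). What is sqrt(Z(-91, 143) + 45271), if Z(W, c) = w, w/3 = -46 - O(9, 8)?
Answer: sqrt(45139) ≈ 212.46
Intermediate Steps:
O(X, F) = -2 (O(X, F) = -4 + 2 = -2)
w = -132 (w = 3*(-46 - 1*(-2)) = 3*(-46 + 2) = 3*(-44) = -132)
Z(W, c) = -132
sqrt(Z(-91, 143) + 45271) = sqrt(-132 + 45271) = sqrt(45139)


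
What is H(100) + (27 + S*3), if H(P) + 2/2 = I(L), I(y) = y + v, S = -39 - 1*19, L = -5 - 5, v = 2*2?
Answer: -154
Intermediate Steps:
v = 4
L = -10
S = -58 (S = -39 - 19 = -58)
I(y) = 4 + y (I(y) = y + 4 = 4 + y)
H(P) = -7 (H(P) = -1 + (4 - 10) = -1 - 6 = -7)
H(100) + (27 + S*3) = -7 + (27 - 58*3) = -7 + (27 - 174) = -7 - 147 = -154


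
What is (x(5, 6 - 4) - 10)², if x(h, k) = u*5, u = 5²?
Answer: 13225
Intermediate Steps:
u = 25
x(h, k) = 125 (x(h, k) = 25*5 = 125)
(x(5, 6 - 4) - 10)² = (125 - 10)² = 115² = 13225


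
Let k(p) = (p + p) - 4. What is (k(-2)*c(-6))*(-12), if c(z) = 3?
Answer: 288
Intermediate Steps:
k(p) = -4 + 2*p (k(p) = 2*p - 4 = -4 + 2*p)
(k(-2)*c(-6))*(-12) = ((-4 + 2*(-2))*3)*(-12) = ((-4 - 4)*3)*(-12) = -8*3*(-12) = -24*(-12) = 288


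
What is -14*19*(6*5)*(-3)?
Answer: 23940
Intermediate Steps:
-14*19*(6*5)*(-3) = -266*30*(-3) = -266*(-90) = -1*(-23940) = 23940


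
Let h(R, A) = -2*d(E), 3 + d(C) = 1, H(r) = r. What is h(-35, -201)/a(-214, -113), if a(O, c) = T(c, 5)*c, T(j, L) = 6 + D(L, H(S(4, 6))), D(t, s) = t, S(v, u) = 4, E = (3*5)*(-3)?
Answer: -4/1243 ≈ -0.0032180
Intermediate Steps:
E = -45 (E = 15*(-3) = -45)
T(j, L) = 6 + L
d(C) = -2 (d(C) = -3 + 1 = -2)
h(R, A) = 4 (h(R, A) = -2*(-2) = 4)
a(O, c) = 11*c (a(O, c) = (6 + 5)*c = 11*c)
h(-35, -201)/a(-214, -113) = 4/((11*(-113))) = 4/(-1243) = 4*(-1/1243) = -4/1243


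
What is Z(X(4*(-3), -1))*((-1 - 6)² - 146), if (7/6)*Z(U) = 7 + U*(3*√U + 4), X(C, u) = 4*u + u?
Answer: 7566/7 + 8730*I*√5/7 ≈ 1080.9 + 2788.7*I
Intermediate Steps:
X(C, u) = 5*u
Z(U) = 6 + 6*U*(4 + 3*√U)/7 (Z(U) = 6*(7 + U*(3*√U + 4))/7 = 6*(7 + U*(4 + 3*√U))/7 = 6 + 6*U*(4 + 3*√U)/7)
Z(X(4*(-3), -1))*((-1 - 6)² - 146) = (6 + 18*(5*(-1))^(3/2)/7 + 24*(5*(-1))/7)*((-1 - 6)² - 146) = (6 + 18*(-5)^(3/2)/7 + (24/7)*(-5))*((-7)² - 146) = (6 + 18*(-5*I*√5)/7 - 120/7)*(49 - 146) = (6 - 90*I*√5/7 - 120/7)*(-97) = (-78/7 - 90*I*√5/7)*(-97) = 7566/7 + 8730*I*√5/7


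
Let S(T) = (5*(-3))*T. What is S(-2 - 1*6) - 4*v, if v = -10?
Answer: 160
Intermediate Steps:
S(T) = -15*T
S(-2 - 1*6) - 4*v = -15*(-2 - 1*6) - 4*(-10) = -15*(-2 - 6) + 40 = -15*(-8) + 40 = 120 + 40 = 160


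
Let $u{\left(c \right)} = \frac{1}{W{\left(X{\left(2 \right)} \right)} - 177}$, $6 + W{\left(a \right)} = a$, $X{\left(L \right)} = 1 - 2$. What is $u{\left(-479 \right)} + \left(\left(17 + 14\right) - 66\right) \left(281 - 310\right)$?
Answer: $\frac{186759}{184} \approx 1015.0$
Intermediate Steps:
$X{\left(L \right)} = -1$ ($X{\left(L \right)} = 1 - 2 = -1$)
$W{\left(a \right)} = -6 + a$
$u{\left(c \right)} = - \frac{1}{184}$ ($u{\left(c \right)} = \frac{1}{\left(-6 - 1\right) - 177} = \frac{1}{-7 - 177} = \frac{1}{-184} = - \frac{1}{184}$)
$u{\left(-479 \right)} + \left(\left(17 + 14\right) - 66\right) \left(281 - 310\right) = - \frac{1}{184} + \left(\left(17 + 14\right) - 66\right) \left(281 - 310\right) = - \frac{1}{184} + \left(31 - 66\right) \left(-29\right) = - \frac{1}{184} - -1015 = - \frac{1}{184} + 1015 = \frac{186759}{184}$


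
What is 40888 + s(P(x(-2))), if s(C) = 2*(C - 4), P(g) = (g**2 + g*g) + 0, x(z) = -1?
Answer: 40884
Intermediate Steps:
P(g) = 2*g**2 (P(g) = (g**2 + g**2) + 0 = 2*g**2 + 0 = 2*g**2)
s(C) = -8 + 2*C (s(C) = 2*(-4 + C) = -8 + 2*C)
40888 + s(P(x(-2))) = 40888 + (-8 + 2*(2*(-1)**2)) = 40888 + (-8 + 2*(2*1)) = 40888 + (-8 + 2*2) = 40888 + (-8 + 4) = 40888 - 4 = 40884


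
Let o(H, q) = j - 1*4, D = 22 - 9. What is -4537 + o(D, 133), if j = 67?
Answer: -4474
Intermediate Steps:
D = 13
o(H, q) = 63 (o(H, q) = 67 - 1*4 = 67 - 4 = 63)
-4537 + o(D, 133) = -4537 + 63 = -4474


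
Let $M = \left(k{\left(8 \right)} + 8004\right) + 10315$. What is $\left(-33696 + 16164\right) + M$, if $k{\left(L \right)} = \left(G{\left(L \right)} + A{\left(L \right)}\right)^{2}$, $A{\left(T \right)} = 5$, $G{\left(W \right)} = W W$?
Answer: $5548$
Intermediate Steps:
$G{\left(W \right)} = W^{2}$
$k{\left(L \right)} = \left(5 + L^{2}\right)^{2}$ ($k{\left(L \right)} = \left(L^{2} + 5\right)^{2} = \left(5 + L^{2}\right)^{2}$)
$M = 23080$ ($M = \left(\left(5 + 8^{2}\right)^{2} + 8004\right) + 10315 = \left(\left(5 + 64\right)^{2} + 8004\right) + 10315 = \left(69^{2} + 8004\right) + 10315 = \left(4761 + 8004\right) + 10315 = 12765 + 10315 = 23080$)
$\left(-33696 + 16164\right) + M = \left(-33696 + 16164\right) + 23080 = -17532 + 23080 = 5548$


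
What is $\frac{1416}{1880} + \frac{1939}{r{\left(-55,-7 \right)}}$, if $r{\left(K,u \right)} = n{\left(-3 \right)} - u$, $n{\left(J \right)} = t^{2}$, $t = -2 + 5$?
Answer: $\frac{458497}{3760} \approx 121.94$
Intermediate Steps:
$t = 3$
$n{\left(J \right)} = 9$ ($n{\left(J \right)} = 3^{2} = 9$)
$r{\left(K,u \right)} = 9 - u$
$\frac{1416}{1880} + \frac{1939}{r{\left(-55,-7 \right)}} = \frac{1416}{1880} + \frac{1939}{9 - -7} = 1416 \cdot \frac{1}{1880} + \frac{1939}{9 + 7} = \frac{177}{235} + \frac{1939}{16} = \frac{458497}{3760}$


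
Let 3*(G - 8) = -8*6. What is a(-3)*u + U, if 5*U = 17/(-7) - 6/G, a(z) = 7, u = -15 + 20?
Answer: 4853/140 ≈ 34.664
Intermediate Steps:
u = 5
G = -8 (G = 8 + (-8*6)/3 = 8 + (⅓)*(-48) = 8 - 16 = -8)
U = -47/140 (U = (17/(-7) - 6/(-8))/5 = (17*(-⅐) - 6*(-⅛))/5 = (-17/7 + ¾)/5 = (⅕)*(-47/28) = -47/140 ≈ -0.33571)
a(-3)*u + U = 7*5 - 47/140 = 35 - 47/140 = 4853/140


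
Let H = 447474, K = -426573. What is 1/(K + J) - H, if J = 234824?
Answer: -85802692027/191749 ≈ -4.4747e+5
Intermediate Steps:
1/(K + J) - H = 1/(-426573 + 234824) - 1*447474 = 1/(-191749) - 447474 = -1/191749 - 447474 = -85802692027/191749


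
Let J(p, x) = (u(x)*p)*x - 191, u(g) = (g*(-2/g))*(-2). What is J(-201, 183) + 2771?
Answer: -144552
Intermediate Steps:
u(g) = 4 (u(g) = -2*(-2) = 4)
J(p, x) = -191 + 4*p*x (J(p, x) = (4*p)*x - 191 = 4*p*x - 191 = -191 + 4*p*x)
J(-201, 183) + 2771 = (-191 + 4*(-201)*183) + 2771 = (-191 - 147132) + 2771 = -147323 + 2771 = -144552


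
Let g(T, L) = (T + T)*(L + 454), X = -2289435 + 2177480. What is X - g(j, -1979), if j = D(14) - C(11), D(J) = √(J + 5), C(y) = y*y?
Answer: -481005 + 3050*√19 ≈ -4.6771e+5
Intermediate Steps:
X = -111955
C(y) = y²
D(J) = √(5 + J)
j = -121 + √19 (j = √(5 + 14) - 1*11² = √19 - 1*121 = √19 - 121 = -121 + √19 ≈ -116.64)
g(T, L) = 2*T*(454 + L) (g(T, L) = (2*T)*(454 + L) = 2*T*(454 + L))
X - g(j, -1979) = -111955 - 2*(-121 + √19)*(454 - 1979) = -111955 - 2*(-121 + √19)*(-1525) = -111955 - (369050 - 3050*√19) = -111955 + (-369050 + 3050*√19) = -481005 + 3050*√19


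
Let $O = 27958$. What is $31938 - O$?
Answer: $3980$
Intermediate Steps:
$31938 - O = 31938 - 27958 = 3980$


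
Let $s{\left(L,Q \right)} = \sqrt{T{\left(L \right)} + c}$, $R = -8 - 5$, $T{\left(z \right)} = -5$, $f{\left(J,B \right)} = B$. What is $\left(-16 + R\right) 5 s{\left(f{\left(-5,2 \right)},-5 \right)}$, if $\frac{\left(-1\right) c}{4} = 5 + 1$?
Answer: $- 145 i \sqrt{29} \approx - 780.85 i$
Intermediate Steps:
$c = -24$ ($c = - 4 \left(5 + 1\right) = \left(-4\right) 6 = -24$)
$R = -13$
$s{\left(L,Q \right)} = i \sqrt{29}$ ($s{\left(L,Q \right)} = \sqrt{-5 - 24} = \sqrt{-29} = i \sqrt{29}$)
$\left(-16 + R\right) 5 s{\left(f{\left(-5,2 \right)},-5 \right)} = \left(-16 - 13\right) 5 i \sqrt{29} = \left(-29\right) 5 i \sqrt{29} = - 145 i \sqrt{29}$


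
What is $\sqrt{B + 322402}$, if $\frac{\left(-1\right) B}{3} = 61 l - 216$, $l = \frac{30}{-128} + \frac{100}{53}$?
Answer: $\frac{\sqrt{58022273905}}{424} \approx 568.11$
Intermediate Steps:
$l = \frac{5605}{3392}$ ($l = 30 \left(- \frac{1}{128}\right) + 100 \cdot \frac{1}{53} = - \frac{15}{64} + \frac{100}{53} = \frac{5605}{3392} \approx 1.6524$)
$B = \frac{1172301}{3392}$ ($B = - 3 \left(61 \cdot \frac{5605}{3392} - 216\right) = - 3 \left(\frac{341905}{3392} - 216\right) = \left(-3\right) \left(- \frac{390767}{3392}\right) = \frac{1172301}{3392} \approx 345.61$)
$\sqrt{B + 322402} = \sqrt{\frac{1172301}{3392} + 322402} = \sqrt{\frac{1094759885}{3392}} = \frac{\sqrt{58022273905}}{424}$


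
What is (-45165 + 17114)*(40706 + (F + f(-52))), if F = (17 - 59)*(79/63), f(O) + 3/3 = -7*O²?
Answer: -1828167823/3 ≈ -6.0939e+8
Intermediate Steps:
f(O) = -1 - 7*O²
F = -158/3 (F = -3318/63 = -42*79/63 = -158/3 ≈ -52.667)
(-45165 + 17114)*(40706 + (F + f(-52))) = (-45165 + 17114)*(40706 + (-158/3 + (-1 - 7*(-52)²))) = -28051*(40706 + (-158/3 + (-1 - 7*2704))) = -28051*(40706 + (-158/3 + (-1 - 18928))) = -28051*(40706 + (-158/3 - 18929)) = -28051*(40706 - 56945/3) = -28051*65173/3 = -1828167823/3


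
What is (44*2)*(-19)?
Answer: -1672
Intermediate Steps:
(44*2)*(-19) = 88*(-19) = -1672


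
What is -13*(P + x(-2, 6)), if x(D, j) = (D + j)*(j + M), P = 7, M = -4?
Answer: -195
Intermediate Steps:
x(D, j) = (-4 + j)*(D + j) (x(D, j) = (D + j)*(j - 4) = (D + j)*(-4 + j) = (-4 + j)*(D + j))
-13*(P + x(-2, 6)) = -13*(7 + (6² - 4*(-2) - 4*6 - 2*6)) = -13*(7 + (36 + 8 - 24 - 12)) = -13*(7 + 8) = -13*15 = -195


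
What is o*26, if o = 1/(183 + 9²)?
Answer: 13/132 ≈ 0.098485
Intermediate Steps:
o = 1/264 (o = 1/(183 + 81) = 1/264 ≈ 0.0037879)
o*26 = (1/264)*26 = 13/132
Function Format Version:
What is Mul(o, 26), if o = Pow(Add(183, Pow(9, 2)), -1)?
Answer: Rational(13, 132) ≈ 0.098485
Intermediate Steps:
o = Rational(1, 264) (o = Pow(Add(183, 81), -1) = Pow(264, -1) = Rational(1, 264) ≈ 0.0037879)
Mul(o, 26) = Mul(Rational(1, 264), 26) = Rational(13, 132)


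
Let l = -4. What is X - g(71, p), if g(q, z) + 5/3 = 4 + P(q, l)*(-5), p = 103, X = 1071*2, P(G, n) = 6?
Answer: 6509/3 ≈ 2169.7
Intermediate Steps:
X = 2142
g(q, z) = -83/3 (g(q, z) = -5/3 + (4 + 6*(-5)) = -5/3 + (4 - 30) = -5/3 - 26 = -83/3)
X - g(71, p) = 2142 - 1*(-83/3) = 2142 + 83/3 = 6509/3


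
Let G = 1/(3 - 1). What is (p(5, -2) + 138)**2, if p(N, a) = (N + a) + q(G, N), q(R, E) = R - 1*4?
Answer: 75625/4 ≈ 18906.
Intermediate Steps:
G = 1/2 ≈ 0.50000
q(R, E) = -4 + R (q(R, E) = R - 4 = -4 + R)
p(N, a) = -7/2 + N + a (p(N, a) = (N + a) + (-4 + 1/2) = (N + a) - 7/2 = -7/2 + N + a)
(p(5, -2) + 138)**2 = ((-7/2 + 5 - 2) + 138)**2 = (-1/2 + 138)**2 = (275/2)**2 = 75625/4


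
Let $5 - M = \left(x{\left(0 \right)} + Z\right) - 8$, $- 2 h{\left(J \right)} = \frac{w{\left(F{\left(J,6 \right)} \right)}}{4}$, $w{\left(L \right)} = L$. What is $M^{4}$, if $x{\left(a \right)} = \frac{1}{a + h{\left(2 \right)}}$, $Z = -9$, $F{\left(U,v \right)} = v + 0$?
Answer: $\frac{24010000}{81} \approx 2.9642 \cdot 10^{5}$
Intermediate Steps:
$F{\left(U,v \right)} = v$
$h{\left(J \right)} = - \frac{3}{4}$ ($h{\left(J \right)} = - \frac{6 \cdot \frac{1}{4}}{2} = \left(- \frac{1}{2}\right) \frac{3}{2} = - \frac{3}{4}$)
$x{\left(a \right)} = \frac{1}{- \frac{3}{4} + a}$ ($x{\left(a \right)} = \frac{1}{a - \frac{3}{4}} = \frac{1}{- \frac{3}{4} + a}$)
$M = \frac{70}{3}$ ($M = 5 - \left(\left(\frac{4}{-3 + 4 \cdot 0} - 9\right) - 8\right) = 5 - \left(\left(\frac{4}{-3 + 0} - 9\right) - 8\right) = 5 - \left(\left(\frac{4}{-3} - 9\right) - 8\right) = 5 - \left(\left(4 \left(- \frac{1}{3}\right) - 9\right) - 8\right) = 5 - \left(\left(- \frac{4}{3} - 9\right) - 8\right) = 5 - \left(- \frac{31}{3} - 8\right) = 5 - - \frac{55}{3} = 5 + \frac{55}{3} = \frac{70}{3} \approx 23.333$)
$M^{4} = \left(\frac{70}{3}\right)^{4} = \frac{24010000}{81}$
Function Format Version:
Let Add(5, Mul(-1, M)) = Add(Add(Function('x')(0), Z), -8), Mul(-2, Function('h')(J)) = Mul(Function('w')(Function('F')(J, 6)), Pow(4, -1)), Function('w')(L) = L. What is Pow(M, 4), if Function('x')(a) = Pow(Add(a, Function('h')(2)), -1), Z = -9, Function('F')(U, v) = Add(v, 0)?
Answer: Rational(24010000, 81) ≈ 2.9642e+5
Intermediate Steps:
Function('F')(U, v) = v
Function('h')(J) = Rational(-3, 4) (Function('h')(J) = Mul(Rational(-1, 2), Mul(6, Pow(4, -1))) = Mul(Rational(-1, 2), Mul(6, Rational(1, 4))) = Mul(Rational(-1, 2), Rational(3, 2)) = Rational(-3, 4))
Function('x')(a) = Pow(Add(Rational(-3, 4), a), -1) (Function('x')(a) = Pow(Add(a, Rational(-3, 4)), -1) = Pow(Add(Rational(-3, 4), a), -1))
M = Rational(70, 3) (M = Add(5, Mul(-1, Add(Add(Mul(4, Pow(Add(-3, Mul(4, 0)), -1)), -9), -8))) = Add(5, Mul(-1, Add(Add(Mul(4, Pow(Add(-3, 0), -1)), -9), -8))) = Add(5, Mul(-1, Add(Add(Mul(4, Pow(-3, -1)), -9), -8))) = Add(5, Mul(-1, Add(Add(Mul(4, Rational(-1, 3)), -9), -8))) = Add(5, Mul(-1, Add(Add(Rational(-4, 3), -9), -8))) = Add(5, Mul(-1, Add(Rational(-31, 3), -8))) = Add(5, Mul(-1, Rational(-55, 3))) = Add(5, Rational(55, 3)) = Rational(70, 3) ≈ 23.333)
Pow(M, 4) = Pow(Rational(70, 3), 4) = Rational(24010000, 81)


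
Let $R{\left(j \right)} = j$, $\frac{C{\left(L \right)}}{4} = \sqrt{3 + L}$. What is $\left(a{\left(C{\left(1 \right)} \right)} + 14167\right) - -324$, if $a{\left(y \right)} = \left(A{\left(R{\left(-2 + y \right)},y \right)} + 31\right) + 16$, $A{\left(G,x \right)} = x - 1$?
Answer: $14545$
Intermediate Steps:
$C{\left(L \right)} = 4 \sqrt{3 + L}$
$A{\left(G,x \right)} = -1 + x$
$a{\left(y \right)} = 46 + y$ ($a{\left(y \right)} = \left(\left(-1 + y\right) + 31\right) + 16 = \left(30 + y\right) + 16 = 46 + y$)
$\left(a{\left(C{\left(1 \right)} \right)} + 14167\right) - -324 = \left(\left(46 + 4 \sqrt{3 + 1}\right) + 14167\right) - -324 = \left(\left(46 + 4 \sqrt{4}\right) + 14167\right) + 324 = \left(\left(46 + 4 \cdot 2\right) + 14167\right) + 324 = \left(\left(46 + 8\right) + 14167\right) + 324 = \left(54 + 14167\right) + 324 = 14221 + 324 = 14545$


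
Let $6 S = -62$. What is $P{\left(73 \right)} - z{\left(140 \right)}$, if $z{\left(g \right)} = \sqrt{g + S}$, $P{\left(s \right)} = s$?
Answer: $73 - \frac{\sqrt{1167}}{3} \approx 61.613$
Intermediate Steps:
$S = - \frac{31}{3}$ ($S = \frac{1}{6} \left(-62\right) = - \frac{31}{3} \approx -10.333$)
$z{\left(g \right)} = \sqrt{- \frac{31}{3} + g}$ ($z{\left(g \right)} = \sqrt{g - \frac{31}{3}} = \sqrt{- \frac{31}{3} + g}$)
$P{\left(73 \right)} - z{\left(140 \right)} = 73 - \frac{\sqrt{-93 + 9 \cdot 140}}{3} = 73 - \frac{\sqrt{-93 + 1260}}{3} = 73 - \frac{\sqrt{1167}}{3}$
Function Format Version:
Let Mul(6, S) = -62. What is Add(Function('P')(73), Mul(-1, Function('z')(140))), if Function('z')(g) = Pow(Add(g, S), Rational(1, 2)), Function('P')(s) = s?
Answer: Add(73, Mul(Rational(-1, 3), Pow(1167, Rational(1, 2)))) ≈ 61.613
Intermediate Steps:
S = Rational(-31, 3) (S = Mul(Rational(1, 6), -62) = Rational(-31, 3) ≈ -10.333)
Function('z')(g) = Pow(Add(Rational(-31, 3), g), Rational(1, 2)) (Function('z')(g) = Pow(Add(g, Rational(-31, 3)), Rational(1, 2)) = Pow(Add(Rational(-31, 3), g), Rational(1, 2)))
Add(Function('P')(73), Mul(-1, Function('z')(140))) = Add(73, Mul(-1, Mul(Rational(1, 3), Pow(Add(-93, Mul(9, 140)), Rational(1, 2))))) = Add(73, Mul(-1, Mul(Rational(1, 3), Pow(Add(-93, 1260), Rational(1, 2))))) = Add(73, Mul(-1, Mul(Rational(1, 3), Pow(1167, Rational(1, 2))))) = Add(73, Mul(Rational(-1, 3), Pow(1167, Rational(1, 2))))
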